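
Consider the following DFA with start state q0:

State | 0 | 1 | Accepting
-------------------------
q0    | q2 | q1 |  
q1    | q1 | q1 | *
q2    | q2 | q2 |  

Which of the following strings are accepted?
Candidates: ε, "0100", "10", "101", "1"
ε: q0; q0 is not accepting → rejected
"0100": q0 → q2 → q2 → q2 → q2; q2 is not accepting → rejected
"10": q0 → q1 → q1; q1 is accepting → accepted
"101": q0 → q1 → q1 → q1; q1 is accepting → accepted
"1": q0 → q1; q1 is accepting → accepted

Final answer: "10", "101", "1"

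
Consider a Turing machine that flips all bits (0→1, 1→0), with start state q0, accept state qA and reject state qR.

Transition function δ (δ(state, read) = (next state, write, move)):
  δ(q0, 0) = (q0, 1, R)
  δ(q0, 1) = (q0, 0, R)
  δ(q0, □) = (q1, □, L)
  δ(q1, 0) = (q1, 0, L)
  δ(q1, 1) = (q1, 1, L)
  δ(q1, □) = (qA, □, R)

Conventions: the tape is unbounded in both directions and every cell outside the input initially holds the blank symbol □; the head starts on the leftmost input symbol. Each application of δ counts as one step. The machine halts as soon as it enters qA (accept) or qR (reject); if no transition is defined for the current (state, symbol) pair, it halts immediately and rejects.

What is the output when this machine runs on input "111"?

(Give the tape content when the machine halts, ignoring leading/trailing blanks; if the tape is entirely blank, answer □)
Step 0: [q0]111 (head at position 0)
Step 1: δ(q0, 1) = (q0, 0, R)  ⊢  0[q0]11 (head at position 1)
Step 2: δ(q0, 1) = (q0, 0, R)  ⊢  00[q0]1 (head at position 2)
Step 3: δ(q0, 1) = (q0, 0, R)  ⊢  000[q0]□ (head at position 3)
Step 4: δ(q0, □) = (q1, □, L)  ⊢  00[q1]0□ (head at position 2)
Step 5: δ(q1, 0) = (q1, 0, L)  ⊢  0[q1]00□ (head at position 1)
Step 6: δ(q1, 0) = (q1, 0, L)  ⊢  [q1]000□ (head at position 0)
Step 7: δ(q1, 0) = (q1, 0, L)  ⊢  [q1]□000□ (head at position -1)
Step 8: δ(q1, □) = (qA, □, R)  ⊢  □[qA]000□ (head at position 0)
The machine is in qA, so it halts and accepts.
Tape content when halted (ignoring surrounding blanks): 000

Final answer: Output: 000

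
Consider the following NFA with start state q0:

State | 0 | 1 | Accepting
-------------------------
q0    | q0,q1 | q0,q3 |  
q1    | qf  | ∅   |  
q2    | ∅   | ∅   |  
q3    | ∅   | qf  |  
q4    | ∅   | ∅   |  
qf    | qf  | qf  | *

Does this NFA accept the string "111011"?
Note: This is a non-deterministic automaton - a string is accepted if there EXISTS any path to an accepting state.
Track the set of states the NFA could be in: start {q0}
Read '1': {q0} → {q0, q3}
Read '1': {q0, q3} → {q0, q3, qf}
Read '1': {q0, q3, qf} → {q0, q3, qf}
Read '0': {q0, q3, qf} → {q0, q1, qf}
Read '1': {q0, q1, qf} → {q0, q3, qf}
Read '1': {q0, q3, qf} → {q0, q3, qf}
Final set {q0, q3, qf} contains accepting state(s) {qf} → accepted.

Final answer: Yes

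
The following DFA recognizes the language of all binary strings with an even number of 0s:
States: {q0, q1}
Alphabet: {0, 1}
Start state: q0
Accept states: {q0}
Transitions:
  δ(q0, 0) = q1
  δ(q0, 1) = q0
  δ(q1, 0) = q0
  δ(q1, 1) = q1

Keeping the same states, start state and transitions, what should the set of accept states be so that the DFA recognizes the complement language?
The DFA is complete (every state has a transition on every symbol), so the complement
is recognized by the same DFA with accepting and non-accepting states swapped.
Original accept states: {q0}
Complement accept states = All states - Original accept states
= {q0, q1} - {q0}
= {q1}
Complement language: strings with an ODD number of 0s

Final answer: {q1}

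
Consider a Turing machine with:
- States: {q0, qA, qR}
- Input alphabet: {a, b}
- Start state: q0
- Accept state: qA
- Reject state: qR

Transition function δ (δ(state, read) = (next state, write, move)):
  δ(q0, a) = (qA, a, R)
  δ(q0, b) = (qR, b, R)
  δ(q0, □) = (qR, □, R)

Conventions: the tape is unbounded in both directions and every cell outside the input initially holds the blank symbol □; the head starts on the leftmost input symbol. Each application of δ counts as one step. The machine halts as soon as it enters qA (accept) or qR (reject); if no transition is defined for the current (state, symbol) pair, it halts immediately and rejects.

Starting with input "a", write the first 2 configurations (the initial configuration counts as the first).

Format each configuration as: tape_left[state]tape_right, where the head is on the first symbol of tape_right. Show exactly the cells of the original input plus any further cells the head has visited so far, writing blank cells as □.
Step 0: [q0]a (head at position 0)
Step 1: δ(q0, a) = (qA, a, R)  ⊢  a[qA]□ (head at position 1)

Final answer: [q0]a ⊢ a[qA]□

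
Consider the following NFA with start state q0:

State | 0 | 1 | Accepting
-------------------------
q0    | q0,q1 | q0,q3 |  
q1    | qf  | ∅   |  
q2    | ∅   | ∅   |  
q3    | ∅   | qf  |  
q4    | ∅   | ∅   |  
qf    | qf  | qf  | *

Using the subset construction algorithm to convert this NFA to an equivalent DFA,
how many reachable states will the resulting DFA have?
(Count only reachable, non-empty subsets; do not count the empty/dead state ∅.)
Start subset: {q0}
{q0}: on 0 → {q0, q1}, on 1 → {q0, q3}
{q0, q1}: on 0 → {q0, q1, qf}, on 1 → {q0, q3}
{q0, q3}: on 0 → {q0, q1}, on 1 → {q0, q3, qf}
{q0, q1, qf}: on 0 → {q0, q1, qf}, on 1 → {q0, q3, qf}
{q0, q3, qf}: on 0 → {q0, q1, qf}, on 1 → {q0, q3, qf}
Reachable non-empty subsets: {q0}, {q0, q1}, {q0, q3}, {q0, q1, qf}, {q0, q3, qf} — 5 in total.

Final answer: 5 states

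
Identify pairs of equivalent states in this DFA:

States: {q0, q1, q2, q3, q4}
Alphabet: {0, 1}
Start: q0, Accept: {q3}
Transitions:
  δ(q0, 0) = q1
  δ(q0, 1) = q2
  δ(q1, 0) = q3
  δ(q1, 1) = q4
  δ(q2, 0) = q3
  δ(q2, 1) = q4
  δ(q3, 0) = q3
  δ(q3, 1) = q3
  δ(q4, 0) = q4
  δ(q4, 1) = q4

Using the table-filling algorithm:
Round 0 – mark pairs where exactly one state is accepting: (q0,q3), (q1,q3), (q2,q3), (q3,q4)
Round 1 – newly marked: (q0,q1) [on 0: q1 vs q3, already marked]; (q0,q2) [on 0: q1 vs q3, already marked]; (q1,q4) [on 0: q3 vs q4, already marked]; (q2,q4) [on 0: q3 vs q4, already marked]
Round 2 – newly marked: (q0,q4) [on 0: q1 vs q4, already marked]
No further pairs can be marked.
(q1, q2) unmarked: δ(q1,0)=q3, δ(q2,0)=q3; δ(q1,1)=q4, δ(q2,1)=q4 → equivalent
Equivalent pairs: (q1, q2)

Final answer: Equivalent pairs: (q1, q2)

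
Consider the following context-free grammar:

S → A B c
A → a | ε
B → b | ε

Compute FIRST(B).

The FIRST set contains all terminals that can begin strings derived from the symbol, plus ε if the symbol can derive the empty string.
B → b contributes b; B → ε makes B nullable, contributing ε. FIRST(B) = {b, ε}.

Final answer: {b, ε}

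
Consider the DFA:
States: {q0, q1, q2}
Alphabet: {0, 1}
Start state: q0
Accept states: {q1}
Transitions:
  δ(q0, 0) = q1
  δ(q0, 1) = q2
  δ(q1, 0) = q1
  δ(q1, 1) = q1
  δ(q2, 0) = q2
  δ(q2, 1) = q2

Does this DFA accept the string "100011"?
Processing string "100011":
  q0 --1--> q2
  q2 --0--> q2
  q2 --0--> q2
  q2 --0--> q2
  q2 --1--> q2
  q2 --1--> q2
Final state: q2
Accept states: {q1}
q2 is not an accept state, so the string is rejected.

Final answer: No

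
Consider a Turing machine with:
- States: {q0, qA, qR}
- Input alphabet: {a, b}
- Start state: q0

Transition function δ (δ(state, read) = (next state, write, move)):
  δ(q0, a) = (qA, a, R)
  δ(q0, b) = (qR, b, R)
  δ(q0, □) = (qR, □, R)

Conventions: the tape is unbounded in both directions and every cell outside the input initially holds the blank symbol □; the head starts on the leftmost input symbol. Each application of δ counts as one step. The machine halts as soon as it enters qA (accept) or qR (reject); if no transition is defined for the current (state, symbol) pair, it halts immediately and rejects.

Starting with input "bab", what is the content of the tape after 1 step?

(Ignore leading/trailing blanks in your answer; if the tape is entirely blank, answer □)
Step 0: [q0]bab (head at position 0)
Step 1: δ(q0, b) = (qR, b, R)  ⊢  b[qR]ab (head at position 1)
Tape after 1 step (ignoring surrounding blanks): bab

Final answer: Tape: bab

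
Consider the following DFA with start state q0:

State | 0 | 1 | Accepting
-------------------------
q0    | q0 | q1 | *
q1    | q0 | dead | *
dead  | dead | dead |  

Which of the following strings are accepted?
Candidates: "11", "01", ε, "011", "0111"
"11": q0 → q1 → dead; dead is not accepting → rejected
"01": q0 → q0 → q1; q1 is accepting → accepted
ε: q0; q0 is accepting → accepted
"011": q0 → q0 → q1 → dead; dead is not accepting → rejected
"0111": q0 → q0 → q1 → dead → dead; dead is not accepting → rejected

Final answer: "01", ε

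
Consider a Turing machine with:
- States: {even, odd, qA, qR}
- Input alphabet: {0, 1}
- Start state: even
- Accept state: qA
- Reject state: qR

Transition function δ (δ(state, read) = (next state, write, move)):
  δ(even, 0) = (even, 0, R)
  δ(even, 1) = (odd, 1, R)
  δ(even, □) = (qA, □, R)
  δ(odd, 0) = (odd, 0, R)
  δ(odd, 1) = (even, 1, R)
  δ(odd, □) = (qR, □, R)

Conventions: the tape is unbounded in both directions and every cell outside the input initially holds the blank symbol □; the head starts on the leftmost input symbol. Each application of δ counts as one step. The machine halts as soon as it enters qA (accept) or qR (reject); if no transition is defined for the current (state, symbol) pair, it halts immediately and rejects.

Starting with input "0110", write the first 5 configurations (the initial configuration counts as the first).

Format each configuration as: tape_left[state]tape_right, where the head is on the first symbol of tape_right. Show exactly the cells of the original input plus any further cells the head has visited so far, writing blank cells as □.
Step 0: [even]0110 (head at position 0)
Step 1: δ(even, 0) = (even, 0, R)  ⊢  0[even]110 (head at position 1)
Step 2: δ(even, 1) = (odd, 1, R)  ⊢  01[odd]10 (head at position 2)
Step 3: δ(odd, 1) = (even, 1, R)  ⊢  011[even]0 (head at position 3)
Step 4: δ(even, 0) = (even, 0, R)  ⊢  0110[even]□ (head at position 4)

Final answer: [even]0110 ⊢ 0[even]110 ⊢ 01[odd]10 ⊢ 011[even]0 ⊢ 0110[even]□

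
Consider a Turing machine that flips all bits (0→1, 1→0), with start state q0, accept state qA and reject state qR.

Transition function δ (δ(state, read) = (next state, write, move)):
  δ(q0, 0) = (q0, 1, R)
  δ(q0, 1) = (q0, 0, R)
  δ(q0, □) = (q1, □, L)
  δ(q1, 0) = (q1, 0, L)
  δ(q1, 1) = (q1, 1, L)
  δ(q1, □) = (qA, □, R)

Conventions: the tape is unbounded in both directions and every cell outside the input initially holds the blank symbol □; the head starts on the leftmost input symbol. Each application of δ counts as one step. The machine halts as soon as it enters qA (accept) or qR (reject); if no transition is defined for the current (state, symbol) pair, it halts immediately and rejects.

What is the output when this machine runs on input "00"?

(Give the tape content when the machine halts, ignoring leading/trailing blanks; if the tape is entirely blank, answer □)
Step 0: [q0]00 (head at position 0)
Step 1: δ(q0, 0) = (q0, 1, R)  ⊢  1[q0]0 (head at position 1)
Step 2: δ(q0, 0) = (q0, 1, R)  ⊢  11[q0]□ (head at position 2)
Step 3: δ(q0, □) = (q1, □, L)  ⊢  1[q1]1□ (head at position 1)
Step 4: δ(q1, 1) = (q1, 1, L)  ⊢  [q1]11□ (head at position 0)
Step 5: δ(q1, 1) = (q1, 1, L)  ⊢  [q1]□11□ (head at position -1)
Step 6: δ(q1, □) = (qA, □, R)  ⊢  □[qA]11□ (head at position 0)
The machine is in qA, so it halts and accepts.
Tape content when halted (ignoring surrounding blanks): 11

Final answer: Output: 11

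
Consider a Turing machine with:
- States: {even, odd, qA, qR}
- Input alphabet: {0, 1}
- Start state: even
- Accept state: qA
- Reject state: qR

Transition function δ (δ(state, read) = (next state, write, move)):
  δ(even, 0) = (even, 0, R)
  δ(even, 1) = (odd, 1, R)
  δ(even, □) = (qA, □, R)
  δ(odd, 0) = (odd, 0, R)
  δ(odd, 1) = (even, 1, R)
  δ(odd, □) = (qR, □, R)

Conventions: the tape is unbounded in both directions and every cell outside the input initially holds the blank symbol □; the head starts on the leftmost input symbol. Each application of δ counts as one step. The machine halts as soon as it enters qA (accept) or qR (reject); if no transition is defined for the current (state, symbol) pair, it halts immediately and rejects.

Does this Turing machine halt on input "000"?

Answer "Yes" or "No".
Step 0: [even]000 (head at position 0)
Step 1: δ(even, 0) = (even, 0, R)  ⊢  0[even]00 (head at position 1)
Step 2: δ(even, 0) = (even, 0, R)  ⊢  00[even]0 (head at position 2)
Step 3: δ(even, 0) = (even, 0, R)  ⊢  000[even]□ (head at position 3)
Step 4: δ(even, □) = (qA, □, R)  ⊢  000□[qA]□ (head at position 4)
The machine is in qA, so it halts and accepts.
It halts after 4 steps.

Final answer: Yes - halts after 4 steps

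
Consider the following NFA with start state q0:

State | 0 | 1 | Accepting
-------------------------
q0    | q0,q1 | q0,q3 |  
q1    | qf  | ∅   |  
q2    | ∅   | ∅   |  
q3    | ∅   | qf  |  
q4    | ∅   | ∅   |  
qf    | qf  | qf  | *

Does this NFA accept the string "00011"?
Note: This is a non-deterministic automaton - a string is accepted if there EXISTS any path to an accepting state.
Track the set of states the NFA could be in: start {q0}
Read '0': {q0} → {q0, q1}
Read '0': {q0, q1} → {q0, q1, qf}
Read '0': {q0, q1, qf} → {q0, q1, qf}
Read '1': {q0, q1, qf} → {q0, q3, qf}
Read '1': {q0, q3, qf} → {q0, q3, qf}
Final set {q0, q3, qf} contains accepting state(s) {qf} → accepted.

Final answer: Yes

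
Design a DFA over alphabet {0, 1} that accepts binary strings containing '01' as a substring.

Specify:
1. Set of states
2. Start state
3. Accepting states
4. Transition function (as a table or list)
One valid DFA (any DFA recognizing the same language is acceptable):
States: {q0, q1, q2}
Start: q0
Accepting: {q2}
Transitions (accepting states marked with *):
State | 0 | 1 | Accepting
-------------------------
q0    | q1 | q0 |  
q1    | q1 | q2 |  
q2    | q2 | q2 | *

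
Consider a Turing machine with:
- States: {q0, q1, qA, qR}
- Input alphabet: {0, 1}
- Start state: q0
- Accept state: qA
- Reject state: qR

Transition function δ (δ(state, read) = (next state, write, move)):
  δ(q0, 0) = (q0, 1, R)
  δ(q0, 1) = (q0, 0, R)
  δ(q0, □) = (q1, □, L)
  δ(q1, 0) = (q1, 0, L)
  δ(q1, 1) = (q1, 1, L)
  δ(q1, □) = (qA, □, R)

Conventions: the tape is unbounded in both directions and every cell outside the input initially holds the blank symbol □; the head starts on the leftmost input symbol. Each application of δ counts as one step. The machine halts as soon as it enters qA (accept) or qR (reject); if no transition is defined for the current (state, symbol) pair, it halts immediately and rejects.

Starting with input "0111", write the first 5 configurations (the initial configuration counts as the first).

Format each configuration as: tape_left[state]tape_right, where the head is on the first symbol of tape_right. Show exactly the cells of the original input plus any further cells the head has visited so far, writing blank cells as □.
Step 0: [q0]0111 (head at position 0)
Step 1: δ(q0, 0) = (q0, 1, R)  ⊢  1[q0]111 (head at position 1)
Step 2: δ(q0, 1) = (q0, 0, R)  ⊢  10[q0]11 (head at position 2)
Step 3: δ(q0, 1) = (q0, 0, R)  ⊢  100[q0]1 (head at position 3)
Step 4: δ(q0, 1) = (q0, 0, R)  ⊢  1000[q0]□ (head at position 4)

Final answer: [q0]0111 ⊢ 1[q0]111 ⊢ 10[q0]11 ⊢ 100[q0]1 ⊢ 1000[q0]□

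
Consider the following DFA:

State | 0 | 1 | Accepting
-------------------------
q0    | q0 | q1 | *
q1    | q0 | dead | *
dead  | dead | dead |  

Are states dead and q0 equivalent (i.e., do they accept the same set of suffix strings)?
Try the suffix ε (the empty string).
From dead: dead — not accepting.
From q0: q0 — accepting.
The two states disagree on this suffix, so they are not equivalent.

Final answer: No. Distinguishing string: ε (the empty string) - accepted from q0 but not from dead.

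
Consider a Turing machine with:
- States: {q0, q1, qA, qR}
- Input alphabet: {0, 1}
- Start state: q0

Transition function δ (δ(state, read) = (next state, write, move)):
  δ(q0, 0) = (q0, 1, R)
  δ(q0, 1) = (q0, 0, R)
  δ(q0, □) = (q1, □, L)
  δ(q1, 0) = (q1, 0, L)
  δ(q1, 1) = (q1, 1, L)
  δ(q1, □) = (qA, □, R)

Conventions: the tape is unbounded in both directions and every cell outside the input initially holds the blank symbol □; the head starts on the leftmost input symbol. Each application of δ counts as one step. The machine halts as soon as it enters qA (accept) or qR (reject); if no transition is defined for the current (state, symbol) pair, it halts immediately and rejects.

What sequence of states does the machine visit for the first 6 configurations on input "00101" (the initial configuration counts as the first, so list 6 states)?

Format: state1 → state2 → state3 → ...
Step 0: [q0]00101 (head at position 0)
Step 1: δ(q0, 0) = (q0, 1, R)  ⊢  1[q0]0101 (head at position 1)
Step 2: δ(q0, 0) = (q0, 1, R)  ⊢  11[q0]101 (head at position 2)
Step 3: δ(q0, 1) = (q0, 0, R)  ⊢  110[q0]01 (head at position 3)
Step 4: δ(q0, 0) = (q0, 1, R)  ⊢  1101[q0]1 (head at position 4)
Step 5: δ(q0, 1) = (q0, 0, R)  ⊢  11010[q0]□ (head at position 5)
Reading off the states of these 6 configurations: q0 → q0 → q0 → q0 → q0 → q0

Final answer: q0 → q0 → q0 → q0 → q0 → q0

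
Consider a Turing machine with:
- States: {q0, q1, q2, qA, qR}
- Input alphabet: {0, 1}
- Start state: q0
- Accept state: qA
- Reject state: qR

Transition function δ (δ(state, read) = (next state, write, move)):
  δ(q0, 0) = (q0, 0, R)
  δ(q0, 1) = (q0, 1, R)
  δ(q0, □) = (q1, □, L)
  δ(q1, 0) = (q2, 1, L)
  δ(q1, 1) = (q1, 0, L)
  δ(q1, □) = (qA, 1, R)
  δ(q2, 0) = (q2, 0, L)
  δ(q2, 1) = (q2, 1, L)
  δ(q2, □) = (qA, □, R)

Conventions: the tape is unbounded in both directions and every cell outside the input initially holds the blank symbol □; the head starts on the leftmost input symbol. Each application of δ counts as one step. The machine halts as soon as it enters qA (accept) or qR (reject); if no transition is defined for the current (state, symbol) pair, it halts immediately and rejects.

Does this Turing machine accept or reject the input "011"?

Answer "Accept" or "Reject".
Step 0: [q0]011 (head at position 0)
Step 1: δ(q0, 0) = (q0, 0, R)  ⊢  0[q0]11 (head at position 1)
Step 2: δ(q0, 1) = (q0, 1, R)  ⊢  01[q0]1 (head at position 2)
Step 3: δ(q0, 1) = (q0, 1, R)  ⊢  011[q0]□ (head at position 3)
Step 4: δ(q0, □) = (q1, □, L)  ⊢  01[q1]1□ (head at position 2)
Step 5: δ(q1, 1) = (q1, 0, L)  ⊢  0[q1]10□ (head at position 1)
Step 6: δ(q1, 1) = (q1, 0, L)  ⊢  [q1]000□ (head at position 0)
Step 7: δ(q1, 0) = (q2, 1, L)  ⊢  [q2]□100□ (head at position -1)
Step 8: δ(q2, □) = (qA, □, R)  ⊢  □[qA]100□ (head at position 0)
The machine is in qA, so it halts and accepts.

Final answer: Accept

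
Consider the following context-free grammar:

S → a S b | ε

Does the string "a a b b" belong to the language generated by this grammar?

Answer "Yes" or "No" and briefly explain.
A derivation exists: S ⇒ a S b ⇒ a a S b b ⇒ a a b b (using S → a S b twice, then S → ε).

Final answer: Yes - a valid derivation exists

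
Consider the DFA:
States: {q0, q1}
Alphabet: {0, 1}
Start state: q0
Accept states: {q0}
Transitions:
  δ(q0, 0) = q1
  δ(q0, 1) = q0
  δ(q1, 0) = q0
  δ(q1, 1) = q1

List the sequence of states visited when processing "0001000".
Starting at q0
Read '0': q0 -> q1
Read '0': q1 -> q0
Read '0': q0 -> q1
Read '1': q1 -> q1
Read '0': q1 -> q0
Read '0': q0 -> q1
Read '0': q1 -> q0

Final answer: q0 -> q1 -> q0 -> q1 -> q1 -> q0 -> q1 -> q0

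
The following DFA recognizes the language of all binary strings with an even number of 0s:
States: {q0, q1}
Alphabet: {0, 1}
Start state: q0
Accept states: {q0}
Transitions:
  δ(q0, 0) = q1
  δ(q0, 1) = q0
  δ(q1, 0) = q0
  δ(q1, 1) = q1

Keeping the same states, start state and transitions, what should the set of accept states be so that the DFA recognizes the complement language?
The DFA is complete (every state has a transition on every symbol), so the complement
is recognized by the same DFA with accepting and non-accepting states swapped.
Original accept states: {q0}
Complement accept states = All states - Original accept states
= {q0, q1} - {q0}
= {q1}
Complement language: strings with an ODD number of 0s

Final answer: {q1}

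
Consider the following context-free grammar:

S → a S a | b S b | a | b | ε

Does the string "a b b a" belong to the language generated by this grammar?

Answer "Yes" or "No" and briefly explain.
A derivation exists: S ⇒ a S a ⇒ a b S b a ⇒ a b b a (using S → a S a, S → b S b, then S → ε).

Final answer: Yes - a valid derivation exists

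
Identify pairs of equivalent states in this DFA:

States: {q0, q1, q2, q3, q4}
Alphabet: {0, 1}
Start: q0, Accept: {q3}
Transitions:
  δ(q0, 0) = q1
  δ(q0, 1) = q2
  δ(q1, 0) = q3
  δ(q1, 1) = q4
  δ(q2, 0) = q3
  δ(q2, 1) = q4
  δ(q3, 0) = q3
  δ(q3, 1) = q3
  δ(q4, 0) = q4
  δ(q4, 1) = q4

Using the table-filling algorithm:
Round 0 – mark pairs where exactly one state is accepting: (q0,q3), (q1,q3), (q2,q3), (q3,q4)
Round 1 – newly marked: (q0,q1) [on 0: q1 vs q3, already marked]; (q0,q2) [on 0: q1 vs q3, already marked]; (q1,q4) [on 0: q3 vs q4, already marked]; (q2,q4) [on 0: q3 vs q4, already marked]
Round 2 – newly marked: (q0,q4) [on 0: q1 vs q4, already marked]
No further pairs can be marked.
(q1, q2) unmarked: δ(q1,0)=q3, δ(q2,0)=q3; δ(q1,1)=q4, δ(q2,1)=q4 → equivalent
Equivalent pairs: (q1, q2)

Final answer: Equivalent pairs: (q1, q2)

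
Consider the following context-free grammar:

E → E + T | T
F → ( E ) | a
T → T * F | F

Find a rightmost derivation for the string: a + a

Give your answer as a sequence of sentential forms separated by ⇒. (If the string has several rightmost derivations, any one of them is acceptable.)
Start with E.
Step 1: the rightmost non-terminal is E; apply E → E + T:  E + T
Step 2: the rightmost non-terminal is T; apply T → F:  E + F
Step 3: the rightmost non-terminal is F; apply F → a:  E + a
Step 4: the rightmost non-terminal is E; apply E → T:  T + a
Step 5: the rightmost non-terminal is T; apply T → F:  F + a
Step 6: the rightmost non-terminal is F; apply F → a:  a + a

Final answer: E ⇒ E + T ⇒ E + F ⇒ E + a ⇒ T + a ⇒ F + a ⇒ a + a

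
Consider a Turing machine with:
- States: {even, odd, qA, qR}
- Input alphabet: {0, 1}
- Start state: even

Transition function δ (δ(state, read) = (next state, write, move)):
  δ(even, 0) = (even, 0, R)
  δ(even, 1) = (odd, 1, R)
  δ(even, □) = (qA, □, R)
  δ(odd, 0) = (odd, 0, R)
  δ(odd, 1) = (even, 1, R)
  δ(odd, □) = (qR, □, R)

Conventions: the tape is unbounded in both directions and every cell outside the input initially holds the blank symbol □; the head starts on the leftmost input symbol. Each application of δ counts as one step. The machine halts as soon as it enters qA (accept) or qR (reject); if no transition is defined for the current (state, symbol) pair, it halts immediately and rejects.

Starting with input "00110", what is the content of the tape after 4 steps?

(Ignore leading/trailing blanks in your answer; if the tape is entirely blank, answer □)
Step 0: [even]00110 (head at position 0)
Step 1: δ(even, 0) = (even, 0, R)  ⊢  0[even]0110 (head at position 1)
Step 2: δ(even, 0) = (even, 0, R)  ⊢  00[even]110 (head at position 2)
Step 3: δ(even, 1) = (odd, 1, R)  ⊢  001[odd]10 (head at position 3)
Step 4: δ(odd, 1) = (even, 1, R)  ⊢  0011[even]0 (head at position 4)
Tape after 4 steps (ignoring surrounding blanks): 00110

Final answer: Tape: 00110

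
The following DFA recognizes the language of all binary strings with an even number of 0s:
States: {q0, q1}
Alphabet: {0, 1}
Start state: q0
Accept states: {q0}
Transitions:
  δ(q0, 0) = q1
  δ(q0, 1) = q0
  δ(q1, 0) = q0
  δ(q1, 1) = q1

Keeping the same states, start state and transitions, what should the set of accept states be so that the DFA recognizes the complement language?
The DFA is complete (every state has a transition on every symbol), so the complement
is recognized by the same DFA with accepting and non-accepting states swapped.
Original accept states: {q0}
Complement accept states = All states - Original accept states
= {q0, q1} - {q0}
= {q1}
Complement language: strings with an ODD number of 0s

Final answer: {q1}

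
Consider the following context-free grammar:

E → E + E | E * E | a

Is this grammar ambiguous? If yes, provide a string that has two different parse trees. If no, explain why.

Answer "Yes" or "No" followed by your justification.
Two different leftmost derivations of a + a * a:
  (1) E ⇒ E + E ⇒ a + E ⇒ a + E * E ⇒ a + a * E ⇒ a + a * a   (tree groups a + (a * a))
  (2) E ⇒ E * E ⇒ E + E * E ⇒ a + E * E ⇒ a + a * E ⇒ a + a * a   (tree groups (a + a) * a)
Two distinct leftmost derivations = two distinct parse trees, so the grammar is ambiguous.

Final answer: Yes - the string 'a + a * a' has two distinct leftmost derivations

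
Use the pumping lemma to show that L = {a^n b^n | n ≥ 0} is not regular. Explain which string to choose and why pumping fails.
Language: L = {a^n b^n | n ≥ 0} (equal numbers of a's followed by b's)
Step 1: Assume for contradiction that L is regular, with pumping length p.
Step 2: Choose s = a^p b^p. Then s ∈ L (it has p a's followed by p b's) and |s| ≥ p.
Step 3: Consider any decomposition s = xyz with |xy| ≤ p and |y| > 0. Since |xy| ≤ p and the first p symbols of s are all a's, y = a^k for some k with 1 ≤ k ≤ p.
Step 4: Pumping up (i = 2): xy²z = a^(p+k) b^p, which has more a's than b's, so xy²z ∉ L.
This contradicts the pumping lemma, so L is not regular.

Final answer: Choose s = a^p b^p. Since |xy| ≤ p, y = a^k with k ≥ 1. Then xy²z = a^(p+k) b^p ∉ L.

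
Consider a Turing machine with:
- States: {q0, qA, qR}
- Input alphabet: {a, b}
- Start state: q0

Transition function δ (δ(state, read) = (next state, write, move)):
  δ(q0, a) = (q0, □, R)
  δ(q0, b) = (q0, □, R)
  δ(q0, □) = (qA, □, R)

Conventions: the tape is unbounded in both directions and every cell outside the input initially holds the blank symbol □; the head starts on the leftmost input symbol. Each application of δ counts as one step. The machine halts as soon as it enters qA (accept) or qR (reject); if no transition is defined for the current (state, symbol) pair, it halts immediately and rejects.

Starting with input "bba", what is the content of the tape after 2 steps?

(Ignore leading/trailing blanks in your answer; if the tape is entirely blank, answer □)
Step 0: [q0]bba (head at position 0)
Step 1: δ(q0, b) = (q0, □, R)  ⊢  □[q0]ba (head at position 1)
Step 2: δ(q0, b) = (q0, □, R)  ⊢  □□[q0]a (head at position 2)
Tape after 2 steps (ignoring surrounding blanks): a

Final answer: Tape: a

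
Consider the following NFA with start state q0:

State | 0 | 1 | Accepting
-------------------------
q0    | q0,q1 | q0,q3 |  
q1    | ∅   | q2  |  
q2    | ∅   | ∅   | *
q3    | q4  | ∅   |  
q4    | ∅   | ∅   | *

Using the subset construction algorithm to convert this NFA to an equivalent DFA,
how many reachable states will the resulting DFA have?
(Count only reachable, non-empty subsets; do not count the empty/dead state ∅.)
Start subset: {q0}
{q0}: on 0 → {q0, q1}, on 1 → {q0, q3}
{q0, q1}: on 0 → {q0, q1}, on 1 → {q0, q2, q3}
{q0, q3}: on 0 → {q0, q1, q4}, on 1 → {q0, q3}
{q0, q2, q3}: on 0 → {q0, q1, q4}, on 1 → {q0, q3}
{q0, q1, q4}: on 0 → {q0, q1}, on 1 → {q0, q2, q3}
Reachable non-empty subsets: {q0}, {q0, q1}, {q0, q3}, {q0, q2, q3}, {q0, q1, q4} — 5 in total.

Final answer: 5 states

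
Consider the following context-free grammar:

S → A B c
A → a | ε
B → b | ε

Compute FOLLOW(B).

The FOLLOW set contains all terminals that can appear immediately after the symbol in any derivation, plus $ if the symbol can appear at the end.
B occurs in S → A B c, immediately followed by the terminal c. So FOLLOW(B) = {c}.

Final answer: {c}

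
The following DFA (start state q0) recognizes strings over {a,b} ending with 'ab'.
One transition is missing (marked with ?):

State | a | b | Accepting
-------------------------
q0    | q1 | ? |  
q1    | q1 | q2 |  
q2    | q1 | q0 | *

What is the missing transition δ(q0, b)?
q0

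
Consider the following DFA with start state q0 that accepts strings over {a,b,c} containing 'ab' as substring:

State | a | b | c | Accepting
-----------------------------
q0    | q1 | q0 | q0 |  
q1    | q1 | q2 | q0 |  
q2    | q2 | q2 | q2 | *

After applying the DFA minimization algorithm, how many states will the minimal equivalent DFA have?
All 3 states are reachable from q0, so none can be removed as unreachable.
Table-filling: first mark every (accepting, non-accepting) pair as distinguishable (accepting: {q2}; non-accepting: {q0, q1}).
Round 1: (q0, q1) on 'b' go to q0 and q2, already distinguishable → mark.
Every pair of states is distinguishable, so the DFA is already minimal.
Equivalence classes: {q0}, {q1}, {q2} → 3 states.

Final answer: 3 states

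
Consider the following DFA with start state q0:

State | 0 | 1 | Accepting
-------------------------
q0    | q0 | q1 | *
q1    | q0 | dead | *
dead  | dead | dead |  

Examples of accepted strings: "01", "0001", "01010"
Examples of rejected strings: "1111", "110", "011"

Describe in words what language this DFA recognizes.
binary strings with no two consecutive 1s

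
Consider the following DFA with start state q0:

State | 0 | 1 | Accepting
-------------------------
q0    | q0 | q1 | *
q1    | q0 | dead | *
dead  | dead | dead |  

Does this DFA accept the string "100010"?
Start in q0.
Read '1': q0 → q1
Read '0': q1 → q0
Read '0': q0 → q0
Read '0': q0 → q0
Read '1': q0 → q1
Read '0': q1 → q0
Final state q0 is accepting, so the string is accepted.

Final answer: Yes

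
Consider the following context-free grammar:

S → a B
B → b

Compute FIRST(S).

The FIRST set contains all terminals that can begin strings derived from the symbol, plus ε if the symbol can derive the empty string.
S has the single production S → a B, whose right-hand side begins with the terminal a. So FIRST(S) = {a}.

Final answer: {a}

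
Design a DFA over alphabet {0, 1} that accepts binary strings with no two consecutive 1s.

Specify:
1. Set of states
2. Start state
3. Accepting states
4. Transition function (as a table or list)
One valid DFA (any DFA recognizing the same language is acceptable):
States: {q0, q1, dead}
Start: q0
Accepting: {q0, q1}
Transitions (accepting states marked with *):
State | 0 | 1 | Accepting
-------------------------
q0    | q0 | q1 | *
q1    | q0 | dead | *
dead  | dead | dead |  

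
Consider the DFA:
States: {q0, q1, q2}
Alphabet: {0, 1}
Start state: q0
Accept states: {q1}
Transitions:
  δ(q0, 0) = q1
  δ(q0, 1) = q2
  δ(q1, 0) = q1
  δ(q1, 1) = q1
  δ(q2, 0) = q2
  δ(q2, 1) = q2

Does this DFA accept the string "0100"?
Processing string "0100":
  q0 --0--> q1
  q1 --1--> q1
  q1 --0--> q1
  q1 --0--> q1
Final state: q1
Accept states: {q1}
q1 is an accept state, so the string is accepted.

Final answer: Yes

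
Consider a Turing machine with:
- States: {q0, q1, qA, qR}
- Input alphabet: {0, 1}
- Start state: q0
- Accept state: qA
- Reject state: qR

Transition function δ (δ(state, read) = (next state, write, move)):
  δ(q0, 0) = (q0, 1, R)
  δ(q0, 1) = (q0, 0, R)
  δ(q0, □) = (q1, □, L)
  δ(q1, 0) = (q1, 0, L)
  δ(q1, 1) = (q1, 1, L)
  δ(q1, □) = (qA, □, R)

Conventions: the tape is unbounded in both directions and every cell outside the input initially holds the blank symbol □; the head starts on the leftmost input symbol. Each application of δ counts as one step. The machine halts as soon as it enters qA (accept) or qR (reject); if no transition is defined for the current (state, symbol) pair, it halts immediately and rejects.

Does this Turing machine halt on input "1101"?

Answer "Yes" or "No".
Step 0: [q0]1101 (head at position 0)
Step 1: δ(q0, 1) = (q0, 0, R)  ⊢  0[q0]101 (head at position 1)
Step 2: δ(q0, 1) = (q0, 0, R)  ⊢  00[q0]01 (head at position 2)
Step 3: δ(q0, 0) = (q0, 1, R)  ⊢  001[q0]1 (head at position 3)
Step 4: δ(q0, 1) = (q0, 0, R)  ⊢  0010[q0]□ (head at position 4)
Step 5: δ(q0, □) = (q1, □, L)  ⊢  001[q1]0□ (head at position 3)
Step 6: δ(q1, 0) = (q1, 0, L)  ⊢  00[q1]10□ (head at position 2)
Step 7: δ(q1, 1) = (q1, 1, L)  ⊢  0[q1]010□ (head at position 1)
Step 8: δ(q1, 0) = (q1, 0, L)  ⊢  [q1]0010□ (head at position 0)
Step 9: δ(q1, 0) = (q1, 0, L)  ⊢  [q1]□0010□ (head at position -1)
Step 10: δ(q1, □) = (qA, □, R)  ⊢  □[qA]0010□ (head at position 0)
The machine is in qA, so it halts and accepts.
It halts after 10 steps.

Final answer: Yes - halts after 10 steps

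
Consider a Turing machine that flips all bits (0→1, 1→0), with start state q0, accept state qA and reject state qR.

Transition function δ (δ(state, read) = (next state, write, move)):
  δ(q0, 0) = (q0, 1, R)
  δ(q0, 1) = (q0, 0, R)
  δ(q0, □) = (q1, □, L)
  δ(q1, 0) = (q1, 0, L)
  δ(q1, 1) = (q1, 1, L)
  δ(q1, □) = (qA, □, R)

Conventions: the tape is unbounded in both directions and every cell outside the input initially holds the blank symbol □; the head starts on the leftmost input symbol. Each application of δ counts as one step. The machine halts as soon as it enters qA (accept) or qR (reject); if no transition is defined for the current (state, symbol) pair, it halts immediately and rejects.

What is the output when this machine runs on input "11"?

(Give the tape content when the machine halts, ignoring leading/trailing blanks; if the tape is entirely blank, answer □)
Step 0: [q0]11 (head at position 0)
Step 1: δ(q0, 1) = (q0, 0, R)  ⊢  0[q0]1 (head at position 1)
Step 2: δ(q0, 1) = (q0, 0, R)  ⊢  00[q0]□ (head at position 2)
Step 3: δ(q0, □) = (q1, □, L)  ⊢  0[q1]0□ (head at position 1)
Step 4: δ(q1, 0) = (q1, 0, L)  ⊢  [q1]00□ (head at position 0)
Step 5: δ(q1, 0) = (q1, 0, L)  ⊢  [q1]□00□ (head at position -1)
Step 6: δ(q1, □) = (qA, □, R)  ⊢  □[qA]00□ (head at position 0)
The machine is in qA, so it halts and accepts.
Tape content when halted (ignoring surrounding blanks): 00

Final answer: Output: 00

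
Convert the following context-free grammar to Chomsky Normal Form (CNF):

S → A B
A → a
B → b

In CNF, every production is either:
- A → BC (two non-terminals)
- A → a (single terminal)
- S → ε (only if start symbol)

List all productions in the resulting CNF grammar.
The grammar has no ε-productions or unit productions to eliminate.
S → A B is already in CNF (two non-terminals) – keep it.
A → a is already in CNF (single terminal) – keep it.
B → b is already in CNF (single terminal) – keep it.
Resulting CNF grammar (3 productions): A → a; B → b; S → A B

Final answer: A → a; B → b; S → A B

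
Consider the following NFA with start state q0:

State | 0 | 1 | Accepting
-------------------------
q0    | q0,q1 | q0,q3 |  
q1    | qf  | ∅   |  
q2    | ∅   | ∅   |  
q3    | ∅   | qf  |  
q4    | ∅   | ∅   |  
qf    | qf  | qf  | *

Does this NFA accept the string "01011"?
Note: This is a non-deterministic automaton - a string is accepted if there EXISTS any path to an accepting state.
Track the set of states the NFA could be in: start {q0}
Read '0': {q0} → {q0, q1}
Read '1': {q0, q1} → {q0, q3}
Read '0': {q0, q3} → {q0, q1}
Read '1': {q0, q1} → {q0, q3}
Read '1': {q0, q3} → {q0, q3, qf}
Final set {q0, q3, qf} contains accepting state(s) {qf} → accepted.

Final answer: Yes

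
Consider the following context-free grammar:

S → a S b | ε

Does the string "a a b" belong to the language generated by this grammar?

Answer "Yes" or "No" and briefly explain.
Every derivation applies S → a S b some number n of times and then S → ε, producing a^n b^n with equally many a's and b's. The string a a b has two a's but only one b, so it cannot be derived.

Final answer: No - no valid derivation exists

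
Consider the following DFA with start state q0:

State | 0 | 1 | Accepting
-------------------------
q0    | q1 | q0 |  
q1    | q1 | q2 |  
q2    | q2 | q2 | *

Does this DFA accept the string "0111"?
Start in q0.
Read '0': q0 → q1
Read '1': q1 → q2
Read '1': q2 → q2
Read '1': q2 → q2
Final state q2 is accepting, so the string is accepted.

Final answer: Yes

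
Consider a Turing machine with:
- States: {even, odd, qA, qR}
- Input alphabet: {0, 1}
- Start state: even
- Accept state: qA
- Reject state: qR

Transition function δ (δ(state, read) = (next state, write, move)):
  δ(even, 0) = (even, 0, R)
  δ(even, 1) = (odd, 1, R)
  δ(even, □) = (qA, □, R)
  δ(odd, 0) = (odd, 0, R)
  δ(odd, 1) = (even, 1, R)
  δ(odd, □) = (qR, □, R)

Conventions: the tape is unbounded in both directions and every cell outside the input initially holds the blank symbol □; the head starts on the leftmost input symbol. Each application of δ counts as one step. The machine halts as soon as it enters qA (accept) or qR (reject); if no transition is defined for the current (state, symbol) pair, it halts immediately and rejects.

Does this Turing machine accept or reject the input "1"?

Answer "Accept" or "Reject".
Step 0: [even]1 (head at position 0)
Step 1: δ(even, 1) = (odd, 1, R)  ⊢  1[odd]□ (head at position 1)
Step 2: δ(odd, □) = (qR, □, R)  ⊢  1□[qR]□ (head at position 2)
The machine is in qR, so it halts and rejects.

Final answer: Reject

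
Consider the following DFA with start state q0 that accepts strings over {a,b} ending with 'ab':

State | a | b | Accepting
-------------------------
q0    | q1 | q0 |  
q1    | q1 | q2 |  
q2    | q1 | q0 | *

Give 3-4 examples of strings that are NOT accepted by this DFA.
Any strings that end in a non-accepting state work; for example:
"aa": q0 → q1 → q1; q1 is not accepting → rejected
"bb": q0 → q0 → q0; q0 is not accepting → rejected
"aaba": q0 → q1 → q1 → q2 → q1; q1 is not accepting → rejected
"abba": q0 → q1 → q2 → q0 → q1; q1 is not accepting → rejected

Final answer: "aa", "bb", "aaba", "abba"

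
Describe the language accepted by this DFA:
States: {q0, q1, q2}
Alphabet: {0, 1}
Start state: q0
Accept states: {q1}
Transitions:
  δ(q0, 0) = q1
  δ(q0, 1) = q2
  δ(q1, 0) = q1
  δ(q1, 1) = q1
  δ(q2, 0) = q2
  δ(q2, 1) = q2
Analyzing the DFA structure:
Start state: q0
Accept states: {q1}
Interpreting what each state remembers (checking against the transitions):
  q0: nothing has been read yet
  q1: the first symbol was 0
  q2: the first symbol was 1 (trap state)
  δ(q0, 0): in q0 (nothing has been read yet), after reading 0 we have: the first symbol was 0 → q1
  δ(q0, 1): in q0 (nothing has been read yet), after reading 1 we have: the first symbol was 1 (trap state) → q2
  δ(q1, 0): in q1 (the first symbol was 0), after reading 0 we have: the first symbol was 0 → q1
  δ(q1, 1): in q1 (the first symbol was 0), after reading 1 we have: the first symbol was 0 → q1
  δ(q2, 0): in q2 (the first symbol was 1 (trap state)), after reading 0 we have: the first symbol was 1 (trap state) → q2
  δ(q2, 1): in q2 (the first symbol was 1 (trap state)), after reading 1 we have: the first symbol was 1 (trap state) → q2
A string is accepted iff it ends in {q1}, i.e. the first symbol was 0.
Language: All binary strings starting with 0

Final answer: All binary strings starting with 0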